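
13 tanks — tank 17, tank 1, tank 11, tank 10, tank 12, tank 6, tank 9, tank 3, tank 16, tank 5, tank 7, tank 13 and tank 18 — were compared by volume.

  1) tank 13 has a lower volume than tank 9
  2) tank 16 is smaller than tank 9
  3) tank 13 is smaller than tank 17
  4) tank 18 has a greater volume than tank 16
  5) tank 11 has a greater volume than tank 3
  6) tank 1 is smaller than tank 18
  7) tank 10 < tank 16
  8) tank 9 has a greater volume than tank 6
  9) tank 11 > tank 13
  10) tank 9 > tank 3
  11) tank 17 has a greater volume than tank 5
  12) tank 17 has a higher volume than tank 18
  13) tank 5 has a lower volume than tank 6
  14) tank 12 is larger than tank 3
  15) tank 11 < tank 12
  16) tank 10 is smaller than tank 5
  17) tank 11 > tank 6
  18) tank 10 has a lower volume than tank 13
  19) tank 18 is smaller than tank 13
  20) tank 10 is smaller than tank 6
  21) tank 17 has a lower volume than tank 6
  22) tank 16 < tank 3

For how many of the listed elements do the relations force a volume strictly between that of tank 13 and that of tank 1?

1

Chaining upward from tank 1 reaches: tank 18, tank 17, tank 6, tank 11, tank 12, tank 9.
Chaining downward from tank 13 reaches: tank 10, tank 16, tank 18.
Strictly between tank 1 and tank 13 are those in both lists: tank 18 — 1 element.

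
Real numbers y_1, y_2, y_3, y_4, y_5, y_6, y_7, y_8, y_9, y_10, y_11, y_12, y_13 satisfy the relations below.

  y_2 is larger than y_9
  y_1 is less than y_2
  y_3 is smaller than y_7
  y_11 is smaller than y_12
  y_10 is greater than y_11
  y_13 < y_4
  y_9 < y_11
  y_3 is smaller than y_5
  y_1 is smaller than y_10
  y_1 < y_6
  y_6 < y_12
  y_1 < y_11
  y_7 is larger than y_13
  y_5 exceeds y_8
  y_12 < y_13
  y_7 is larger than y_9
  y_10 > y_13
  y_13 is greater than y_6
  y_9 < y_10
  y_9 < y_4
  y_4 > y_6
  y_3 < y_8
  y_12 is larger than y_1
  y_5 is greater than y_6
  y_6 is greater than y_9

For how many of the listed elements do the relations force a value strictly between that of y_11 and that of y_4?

2

Chaining upward from y_11 reaches: y_12, y_13, y_10, y_7.
Chaining downward from y_4 reaches: y_9, y_1, y_6, y_12, y_13.
Strictly between y_11 and y_4 are those in both lists: y_12, y_13 — 2 elements.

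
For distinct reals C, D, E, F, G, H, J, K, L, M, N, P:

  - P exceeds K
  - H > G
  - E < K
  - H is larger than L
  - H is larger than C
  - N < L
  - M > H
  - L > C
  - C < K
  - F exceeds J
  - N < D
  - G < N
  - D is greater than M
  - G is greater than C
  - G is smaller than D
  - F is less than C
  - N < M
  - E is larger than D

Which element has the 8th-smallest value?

M

Piecing the relations together gives one ordering: J < F < C < G < N < L < H < M < D < E < K < P.
The 8th smallest is M.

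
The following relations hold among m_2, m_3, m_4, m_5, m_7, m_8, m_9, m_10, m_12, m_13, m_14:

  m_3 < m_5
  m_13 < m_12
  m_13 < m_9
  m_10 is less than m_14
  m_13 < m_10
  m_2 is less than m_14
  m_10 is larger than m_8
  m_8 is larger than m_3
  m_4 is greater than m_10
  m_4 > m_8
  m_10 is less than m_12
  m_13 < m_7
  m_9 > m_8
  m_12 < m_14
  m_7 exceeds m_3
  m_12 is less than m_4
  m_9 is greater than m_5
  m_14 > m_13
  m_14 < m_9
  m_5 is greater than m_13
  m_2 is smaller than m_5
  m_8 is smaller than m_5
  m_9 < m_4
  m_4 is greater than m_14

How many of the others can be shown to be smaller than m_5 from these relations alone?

4

The elements the relations force below m_5 are m_3, m_8, m_13, m_2 — no chain reaches any other.
That is 4.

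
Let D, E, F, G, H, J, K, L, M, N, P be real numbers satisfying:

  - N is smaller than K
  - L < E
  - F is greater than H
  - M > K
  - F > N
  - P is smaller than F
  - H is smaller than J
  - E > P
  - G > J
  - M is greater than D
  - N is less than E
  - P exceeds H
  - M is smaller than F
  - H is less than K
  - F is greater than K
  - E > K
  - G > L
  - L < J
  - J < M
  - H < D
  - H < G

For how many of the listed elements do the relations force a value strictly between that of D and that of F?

1

The relations place D below F. An element lies strictly between them when it is forced above D and also forced below F.
Above D: {M}. Below F: {H, L, N, P, K, J, M}.
Intersection: {M} — 1.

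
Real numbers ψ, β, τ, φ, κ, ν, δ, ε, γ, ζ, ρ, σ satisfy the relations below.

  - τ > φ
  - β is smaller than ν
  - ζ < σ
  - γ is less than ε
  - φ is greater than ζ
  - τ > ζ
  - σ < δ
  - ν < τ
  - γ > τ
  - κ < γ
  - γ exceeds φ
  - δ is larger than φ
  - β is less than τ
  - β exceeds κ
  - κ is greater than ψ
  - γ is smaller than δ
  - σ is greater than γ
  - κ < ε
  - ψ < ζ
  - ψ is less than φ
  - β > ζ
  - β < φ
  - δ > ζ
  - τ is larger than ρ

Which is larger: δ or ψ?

δ

Following the relations from ψ: ψ < κ < β < φ < τ < γ < δ.
So ψ < δ; δ is the larger of the two.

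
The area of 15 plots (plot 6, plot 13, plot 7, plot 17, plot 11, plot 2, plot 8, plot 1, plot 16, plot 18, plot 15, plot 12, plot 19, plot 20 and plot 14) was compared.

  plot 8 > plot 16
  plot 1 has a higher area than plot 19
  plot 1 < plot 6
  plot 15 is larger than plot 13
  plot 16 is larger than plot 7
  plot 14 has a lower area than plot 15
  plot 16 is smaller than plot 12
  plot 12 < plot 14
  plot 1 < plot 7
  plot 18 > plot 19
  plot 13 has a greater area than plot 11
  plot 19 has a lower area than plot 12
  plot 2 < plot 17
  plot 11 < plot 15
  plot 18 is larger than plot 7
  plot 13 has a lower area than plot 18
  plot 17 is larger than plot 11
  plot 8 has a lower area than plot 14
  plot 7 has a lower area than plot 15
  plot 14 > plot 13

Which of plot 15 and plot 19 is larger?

Chaining the given relations: plot 19 < plot 1 < plot 7 < plot 16 < plot 12 < plot 14 < plot 15.
So plot 19 < plot 15; plot 15 is the larger of the two.

plot 15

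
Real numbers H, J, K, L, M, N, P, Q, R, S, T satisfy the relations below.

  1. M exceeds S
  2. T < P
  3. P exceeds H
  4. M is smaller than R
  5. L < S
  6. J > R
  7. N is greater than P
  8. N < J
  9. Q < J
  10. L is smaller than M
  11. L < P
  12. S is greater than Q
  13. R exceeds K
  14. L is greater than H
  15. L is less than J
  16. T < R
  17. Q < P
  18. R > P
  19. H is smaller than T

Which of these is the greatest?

H is not greatest since H < T; L is not greatest since L < P; Q is not greatest since Q < S; K is not greatest since K < R; S is not greatest since S < M; T is not greatest since T < P; P is not greatest since P < N; N is not greatest since N < J; M is not greatest since M < R; R is not greatest since R < J.
Only J has nothing above it, so J is the greatest.

J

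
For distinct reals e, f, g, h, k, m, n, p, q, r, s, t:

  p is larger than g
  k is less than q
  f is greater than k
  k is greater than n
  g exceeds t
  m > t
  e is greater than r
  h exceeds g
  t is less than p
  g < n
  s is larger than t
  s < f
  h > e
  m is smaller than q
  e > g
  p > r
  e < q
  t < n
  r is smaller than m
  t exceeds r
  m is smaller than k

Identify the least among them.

r

Chaining upward from r: directly above it, t, m, p, e; then g, n, s, k, h, q; then f.
That covers every other element, and nothing is given below r, so r is the least.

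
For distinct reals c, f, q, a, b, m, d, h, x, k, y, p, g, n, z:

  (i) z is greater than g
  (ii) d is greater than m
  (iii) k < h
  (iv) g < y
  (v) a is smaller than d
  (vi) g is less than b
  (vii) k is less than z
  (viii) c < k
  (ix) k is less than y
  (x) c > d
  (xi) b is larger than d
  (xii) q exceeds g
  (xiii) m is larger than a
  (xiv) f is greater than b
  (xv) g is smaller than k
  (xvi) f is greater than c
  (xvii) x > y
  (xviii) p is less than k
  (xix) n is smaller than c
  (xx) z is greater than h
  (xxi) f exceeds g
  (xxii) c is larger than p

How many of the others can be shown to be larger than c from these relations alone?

Directly above c: k, f.
One step further: h, y, z (5 so far).
One step further: x (6 so far).
No other element is forced above c by the given relations, so the count is 6.

6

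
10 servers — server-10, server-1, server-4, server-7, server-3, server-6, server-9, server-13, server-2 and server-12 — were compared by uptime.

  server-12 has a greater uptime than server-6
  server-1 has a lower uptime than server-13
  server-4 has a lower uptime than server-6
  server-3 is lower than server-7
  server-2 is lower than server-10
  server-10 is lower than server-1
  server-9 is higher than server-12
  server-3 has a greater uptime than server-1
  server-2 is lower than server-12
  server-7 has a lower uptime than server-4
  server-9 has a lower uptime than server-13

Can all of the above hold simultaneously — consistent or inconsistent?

The single ordering server-2 < server-10 < server-1 < server-3 < server-7 < server-4 < server-6 < server-12 < server-9 < server-13 satisfies every listed relation, so no contradiction arises.

consistent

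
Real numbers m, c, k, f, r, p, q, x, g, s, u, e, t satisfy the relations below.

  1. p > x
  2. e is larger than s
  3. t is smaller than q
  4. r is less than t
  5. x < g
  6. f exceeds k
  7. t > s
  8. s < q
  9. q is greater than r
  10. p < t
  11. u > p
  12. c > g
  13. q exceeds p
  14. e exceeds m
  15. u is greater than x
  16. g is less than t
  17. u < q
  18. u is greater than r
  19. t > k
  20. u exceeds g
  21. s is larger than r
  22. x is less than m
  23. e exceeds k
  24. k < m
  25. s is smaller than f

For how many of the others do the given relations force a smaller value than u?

4

Directly below u: x, p, r, g.
Nothing else is reachable below u; 4 in all.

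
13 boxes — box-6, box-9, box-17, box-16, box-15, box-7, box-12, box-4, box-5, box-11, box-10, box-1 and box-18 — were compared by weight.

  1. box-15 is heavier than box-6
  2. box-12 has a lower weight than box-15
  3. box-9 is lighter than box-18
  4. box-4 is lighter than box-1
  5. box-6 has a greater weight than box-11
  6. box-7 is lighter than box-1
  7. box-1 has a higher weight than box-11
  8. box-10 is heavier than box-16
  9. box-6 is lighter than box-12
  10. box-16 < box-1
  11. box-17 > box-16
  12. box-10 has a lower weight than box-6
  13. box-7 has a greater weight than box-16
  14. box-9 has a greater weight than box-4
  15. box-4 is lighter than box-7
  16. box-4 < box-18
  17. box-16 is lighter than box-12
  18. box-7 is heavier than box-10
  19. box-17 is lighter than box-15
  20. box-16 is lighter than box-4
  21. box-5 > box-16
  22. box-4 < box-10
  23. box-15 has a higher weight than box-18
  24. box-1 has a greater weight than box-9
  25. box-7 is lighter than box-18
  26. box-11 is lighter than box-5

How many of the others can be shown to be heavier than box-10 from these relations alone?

Directly above box-10: box-7, box-6.
One step further: box-1, box-18, box-12, box-15 (6 so far).
No other element is forced above box-10 by the given relations, so the count is 6.

6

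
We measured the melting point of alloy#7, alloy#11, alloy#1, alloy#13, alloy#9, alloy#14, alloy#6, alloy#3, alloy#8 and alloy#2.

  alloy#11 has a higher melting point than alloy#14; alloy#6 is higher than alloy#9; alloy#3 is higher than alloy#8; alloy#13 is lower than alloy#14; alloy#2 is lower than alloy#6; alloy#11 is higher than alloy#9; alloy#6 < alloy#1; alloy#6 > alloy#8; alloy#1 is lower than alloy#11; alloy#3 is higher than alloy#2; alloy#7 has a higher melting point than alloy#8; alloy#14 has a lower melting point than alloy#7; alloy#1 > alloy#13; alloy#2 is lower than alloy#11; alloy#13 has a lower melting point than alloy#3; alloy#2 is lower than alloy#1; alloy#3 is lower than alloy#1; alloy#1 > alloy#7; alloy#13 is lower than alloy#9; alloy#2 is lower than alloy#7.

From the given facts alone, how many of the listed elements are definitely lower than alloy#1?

Directly below alloy#1: alloy#13, alloy#2, alloy#3, alloy#7, alloy#6.
One step further: alloy#8, alloy#14, alloy#9 (8 so far).
No other element is forced below alloy#1 by the given relations, so the count is 8.

8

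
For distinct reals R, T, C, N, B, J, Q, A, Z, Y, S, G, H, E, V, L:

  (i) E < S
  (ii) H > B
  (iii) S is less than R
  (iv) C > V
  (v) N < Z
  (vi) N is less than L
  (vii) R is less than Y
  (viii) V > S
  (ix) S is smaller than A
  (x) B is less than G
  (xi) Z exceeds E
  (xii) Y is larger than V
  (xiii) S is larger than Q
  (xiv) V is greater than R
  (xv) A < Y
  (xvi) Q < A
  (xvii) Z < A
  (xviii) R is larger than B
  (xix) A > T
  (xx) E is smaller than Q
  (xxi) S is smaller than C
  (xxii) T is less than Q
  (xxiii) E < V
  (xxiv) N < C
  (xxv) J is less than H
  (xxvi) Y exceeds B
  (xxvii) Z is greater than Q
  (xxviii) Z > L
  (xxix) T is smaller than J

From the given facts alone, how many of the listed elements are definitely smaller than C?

8

Directly below C: N, S, V.
One step further: E, Q, R (6 so far).
One step further: T, B (8 so far).
No other element is forced below C by the given relations, so the count is 8.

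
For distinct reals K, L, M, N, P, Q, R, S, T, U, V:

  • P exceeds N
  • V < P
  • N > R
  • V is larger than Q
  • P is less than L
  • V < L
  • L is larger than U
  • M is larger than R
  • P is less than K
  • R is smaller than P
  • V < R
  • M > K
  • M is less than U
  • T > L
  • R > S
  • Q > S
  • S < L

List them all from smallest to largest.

The consecutive links are each given: S < Q; Q < V; V < R; R < N; N < P; P < K; K < M; M < U; U < L; L < T.

S < Q < V < R < N < P < K < M < U < L < T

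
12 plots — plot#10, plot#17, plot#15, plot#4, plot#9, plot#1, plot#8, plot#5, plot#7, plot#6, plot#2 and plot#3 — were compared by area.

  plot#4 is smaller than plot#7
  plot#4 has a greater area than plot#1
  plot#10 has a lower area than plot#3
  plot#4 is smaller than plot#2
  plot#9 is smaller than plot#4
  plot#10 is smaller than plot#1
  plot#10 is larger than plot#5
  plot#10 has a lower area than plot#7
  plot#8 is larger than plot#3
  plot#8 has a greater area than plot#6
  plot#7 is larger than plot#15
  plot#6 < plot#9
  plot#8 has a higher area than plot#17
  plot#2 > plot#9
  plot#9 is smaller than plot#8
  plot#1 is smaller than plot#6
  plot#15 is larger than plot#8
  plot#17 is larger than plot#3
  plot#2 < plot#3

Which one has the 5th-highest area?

plot#3

Piecing the relations together gives one ordering: plot#5 < plot#10 < plot#1 < plot#6 < plot#9 < plot#4 < plot#2 < plot#3 < plot#17 < plot#8 < plot#15 < plot#7.
Counting 5 from the largest end gives plot#3.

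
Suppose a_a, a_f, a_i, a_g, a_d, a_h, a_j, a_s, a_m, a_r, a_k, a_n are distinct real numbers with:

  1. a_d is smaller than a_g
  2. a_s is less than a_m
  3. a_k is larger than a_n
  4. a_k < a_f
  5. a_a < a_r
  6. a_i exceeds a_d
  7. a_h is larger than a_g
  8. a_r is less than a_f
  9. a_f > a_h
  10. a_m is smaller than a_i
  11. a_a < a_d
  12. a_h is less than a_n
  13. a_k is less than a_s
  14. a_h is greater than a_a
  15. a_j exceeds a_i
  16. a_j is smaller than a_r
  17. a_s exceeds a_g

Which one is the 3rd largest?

Chaining the given pairs: a_a < a_d < a_g < a_h < a_n < a_k < a_s < a_m < a_i < a_j < a_r < a_f.
Counting 3 from the largest end gives a_j.

a_j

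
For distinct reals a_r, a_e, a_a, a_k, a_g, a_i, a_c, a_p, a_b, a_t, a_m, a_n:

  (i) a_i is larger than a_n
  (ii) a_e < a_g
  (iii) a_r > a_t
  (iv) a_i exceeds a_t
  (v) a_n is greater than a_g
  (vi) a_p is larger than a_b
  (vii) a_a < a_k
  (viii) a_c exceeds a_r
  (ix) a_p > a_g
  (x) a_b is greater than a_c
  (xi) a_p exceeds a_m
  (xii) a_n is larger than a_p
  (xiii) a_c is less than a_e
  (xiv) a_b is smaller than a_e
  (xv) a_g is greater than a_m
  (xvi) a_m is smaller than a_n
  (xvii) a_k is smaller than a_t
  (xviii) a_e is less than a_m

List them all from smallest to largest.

Nothing is placed below a_a, so it is least; from there a_a < a_k; a_k < a_t; a_t < a_r; a_r < a_c; a_c < a_b; a_b < a_e; a_e < a_m; a_m < a_g; a_g < a_p; a_p < a_n; a_n < a_i, each given directly.

a_a < a_k < a_t < a_r < a_c < a_b < a_e < a_m < a_g < a_p < a_n < a_i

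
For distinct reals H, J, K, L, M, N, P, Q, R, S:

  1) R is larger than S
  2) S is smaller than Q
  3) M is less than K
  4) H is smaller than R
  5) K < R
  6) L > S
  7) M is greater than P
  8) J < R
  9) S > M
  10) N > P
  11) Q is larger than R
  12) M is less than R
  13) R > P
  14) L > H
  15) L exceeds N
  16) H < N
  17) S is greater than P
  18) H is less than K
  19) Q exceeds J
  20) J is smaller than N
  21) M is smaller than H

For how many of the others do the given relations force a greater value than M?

7

From M the given relations immediately reach S, H, K, R.
From those, N, L, Q — 7 in total.
No other element is forced above M by the given relations, so the count is 7.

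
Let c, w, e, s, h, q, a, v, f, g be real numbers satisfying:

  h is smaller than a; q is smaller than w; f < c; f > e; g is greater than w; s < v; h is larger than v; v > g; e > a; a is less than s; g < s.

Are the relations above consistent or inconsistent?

We have a < s stated directly, yet also s < v < h < a by chaining the others — so s < a. Contradiction.

inconsistent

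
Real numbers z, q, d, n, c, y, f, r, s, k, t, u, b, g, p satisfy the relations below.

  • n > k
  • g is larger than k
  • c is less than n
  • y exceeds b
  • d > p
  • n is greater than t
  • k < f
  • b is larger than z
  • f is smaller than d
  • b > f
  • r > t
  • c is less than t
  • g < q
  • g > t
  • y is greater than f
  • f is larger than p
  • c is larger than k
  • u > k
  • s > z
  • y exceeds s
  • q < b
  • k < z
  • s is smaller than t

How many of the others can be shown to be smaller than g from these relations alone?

5

From g the given relations immediately reach k, t.
From those, s, c — 4 in total.
From those, z — 5 in total.
Nothing else is reachable below g; 5 in all.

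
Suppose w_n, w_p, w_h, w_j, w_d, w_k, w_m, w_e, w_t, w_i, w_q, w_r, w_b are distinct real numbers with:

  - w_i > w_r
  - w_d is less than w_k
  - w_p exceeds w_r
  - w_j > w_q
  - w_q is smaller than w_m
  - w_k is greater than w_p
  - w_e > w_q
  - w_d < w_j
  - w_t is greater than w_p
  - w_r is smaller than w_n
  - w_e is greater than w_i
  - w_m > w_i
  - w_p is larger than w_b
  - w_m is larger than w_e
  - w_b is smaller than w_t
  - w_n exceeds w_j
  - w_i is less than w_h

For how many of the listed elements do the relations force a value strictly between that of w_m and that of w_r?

2

The relations place w_r below w_m. An element lies strictly between them when it is forced above w_r and also forced below w_m.
Above w_r: {w_i, w_h, w_e, w_p, w_k, w_n, w_t}. Below w_m: {w_i, w_q, w_e}.
Intersection: {w_i, w_e} — 2.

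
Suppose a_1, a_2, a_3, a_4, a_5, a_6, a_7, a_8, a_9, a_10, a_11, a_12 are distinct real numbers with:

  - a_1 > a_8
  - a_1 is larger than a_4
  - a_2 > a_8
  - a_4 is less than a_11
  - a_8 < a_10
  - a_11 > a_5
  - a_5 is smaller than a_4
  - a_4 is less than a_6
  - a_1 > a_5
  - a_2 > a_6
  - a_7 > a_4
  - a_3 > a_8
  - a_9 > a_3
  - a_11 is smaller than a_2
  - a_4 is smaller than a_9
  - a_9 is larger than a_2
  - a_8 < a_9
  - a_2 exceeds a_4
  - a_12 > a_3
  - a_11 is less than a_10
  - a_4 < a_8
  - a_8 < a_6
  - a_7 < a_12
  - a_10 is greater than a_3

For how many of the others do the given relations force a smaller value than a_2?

5

From a_2 the given relations immediately reach a_4, a_8, a_6, a_11.
From those, a_5 — 5 in total.
Nothing else is reachable below a_2; 5 in all.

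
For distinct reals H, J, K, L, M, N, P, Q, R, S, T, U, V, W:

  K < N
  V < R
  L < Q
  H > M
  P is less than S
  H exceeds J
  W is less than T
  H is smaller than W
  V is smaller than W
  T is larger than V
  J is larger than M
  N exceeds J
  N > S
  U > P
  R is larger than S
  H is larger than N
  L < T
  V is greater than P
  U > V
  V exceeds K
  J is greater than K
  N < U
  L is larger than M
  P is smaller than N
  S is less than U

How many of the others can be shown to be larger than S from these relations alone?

The elements the relations force above S are N, R, H, U, W, T — no chain reaches any other.
That is 6.

6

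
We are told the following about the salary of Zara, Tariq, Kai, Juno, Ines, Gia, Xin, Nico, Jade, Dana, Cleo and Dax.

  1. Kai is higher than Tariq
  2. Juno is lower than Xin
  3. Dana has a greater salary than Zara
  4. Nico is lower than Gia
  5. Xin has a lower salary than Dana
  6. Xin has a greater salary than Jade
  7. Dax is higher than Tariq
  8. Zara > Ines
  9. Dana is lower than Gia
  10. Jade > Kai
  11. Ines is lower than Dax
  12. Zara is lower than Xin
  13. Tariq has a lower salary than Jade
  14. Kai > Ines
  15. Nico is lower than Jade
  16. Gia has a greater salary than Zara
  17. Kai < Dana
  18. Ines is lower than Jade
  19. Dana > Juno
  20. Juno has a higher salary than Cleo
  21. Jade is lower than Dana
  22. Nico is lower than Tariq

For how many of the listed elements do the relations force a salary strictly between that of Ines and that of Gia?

Chaining upward from Ines reaches: Kai, Zara, Jade, Dax, Xin, Dana.
Chaining downward from Gia reaches: Nico, Cleo, Juno, Tariq, Kai, Zara, Jade, Xin, Dana.
Strictly between Ines and Gia are those in both lists: Kai, Zara, Jade, Xin, Dana — 5 elements.

5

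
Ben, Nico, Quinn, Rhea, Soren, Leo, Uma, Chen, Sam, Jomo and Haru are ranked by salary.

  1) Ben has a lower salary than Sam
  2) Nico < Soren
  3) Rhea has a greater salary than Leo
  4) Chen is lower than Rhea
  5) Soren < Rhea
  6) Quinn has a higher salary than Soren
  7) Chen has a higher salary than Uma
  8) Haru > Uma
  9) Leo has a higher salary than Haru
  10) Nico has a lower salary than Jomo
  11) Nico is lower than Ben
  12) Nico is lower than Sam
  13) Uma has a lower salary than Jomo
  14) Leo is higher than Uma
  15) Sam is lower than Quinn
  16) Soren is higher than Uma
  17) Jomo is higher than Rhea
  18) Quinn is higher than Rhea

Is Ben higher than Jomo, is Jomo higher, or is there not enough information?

Following every chain through Ben: above Ben we get Sam, Quinn; below Ben we get Nico.
Jomo is not reached, and no chain runs the other way from Jomo to Ben.
So the given relations leave the order of Ben and Jomo undetermined.

undetermined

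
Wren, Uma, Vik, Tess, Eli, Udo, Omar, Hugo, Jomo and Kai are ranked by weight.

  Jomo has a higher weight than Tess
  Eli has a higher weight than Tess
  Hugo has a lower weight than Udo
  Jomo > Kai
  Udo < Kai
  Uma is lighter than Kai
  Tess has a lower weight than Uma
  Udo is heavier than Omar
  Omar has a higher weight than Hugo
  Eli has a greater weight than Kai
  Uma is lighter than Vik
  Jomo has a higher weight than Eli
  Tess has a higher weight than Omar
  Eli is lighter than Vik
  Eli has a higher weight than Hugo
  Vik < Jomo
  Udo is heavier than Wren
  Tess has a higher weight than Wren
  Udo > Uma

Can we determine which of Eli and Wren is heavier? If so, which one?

Eli

Wren < Tess and Tess < Uma give Wren < Uma.
With Uma < Udo: Wren < Tess < Uma < Udo.
With Udo < Kai: Wren < Tess < Uma < Udo < Kai.
With Kai < Eli: Wren < Tess < Uma < Udo < Kai < Eli.
So Eli is heavier.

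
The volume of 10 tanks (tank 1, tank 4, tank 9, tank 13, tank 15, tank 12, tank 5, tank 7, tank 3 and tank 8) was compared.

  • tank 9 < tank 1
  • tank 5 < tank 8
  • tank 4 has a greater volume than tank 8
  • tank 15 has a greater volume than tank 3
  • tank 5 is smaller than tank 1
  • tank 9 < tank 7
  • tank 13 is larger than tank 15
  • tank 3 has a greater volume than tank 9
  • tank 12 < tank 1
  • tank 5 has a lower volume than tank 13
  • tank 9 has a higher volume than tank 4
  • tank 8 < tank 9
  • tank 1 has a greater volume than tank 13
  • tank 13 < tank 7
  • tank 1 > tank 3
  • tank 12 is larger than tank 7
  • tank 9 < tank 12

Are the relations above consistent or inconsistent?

Every relation is compatible with tank 5 < tank 8 < tank 4 < tank 9 < tank 3 < tank 15 < tank 13 < tank 7 < tank 12 < tank 1; the set is consistent.

consistent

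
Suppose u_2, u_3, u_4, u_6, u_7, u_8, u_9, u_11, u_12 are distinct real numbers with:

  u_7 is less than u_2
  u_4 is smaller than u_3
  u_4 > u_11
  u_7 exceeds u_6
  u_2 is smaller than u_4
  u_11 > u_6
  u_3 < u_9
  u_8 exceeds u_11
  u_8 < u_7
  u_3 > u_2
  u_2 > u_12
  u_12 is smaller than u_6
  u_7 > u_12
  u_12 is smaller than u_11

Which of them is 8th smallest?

Chaining the given pairs: u_12 < u_6 < u_11 < u_8 < u_7 < u_2 < u_4 < u_3 < u_9.
The 8th smallest is u_3.

u_3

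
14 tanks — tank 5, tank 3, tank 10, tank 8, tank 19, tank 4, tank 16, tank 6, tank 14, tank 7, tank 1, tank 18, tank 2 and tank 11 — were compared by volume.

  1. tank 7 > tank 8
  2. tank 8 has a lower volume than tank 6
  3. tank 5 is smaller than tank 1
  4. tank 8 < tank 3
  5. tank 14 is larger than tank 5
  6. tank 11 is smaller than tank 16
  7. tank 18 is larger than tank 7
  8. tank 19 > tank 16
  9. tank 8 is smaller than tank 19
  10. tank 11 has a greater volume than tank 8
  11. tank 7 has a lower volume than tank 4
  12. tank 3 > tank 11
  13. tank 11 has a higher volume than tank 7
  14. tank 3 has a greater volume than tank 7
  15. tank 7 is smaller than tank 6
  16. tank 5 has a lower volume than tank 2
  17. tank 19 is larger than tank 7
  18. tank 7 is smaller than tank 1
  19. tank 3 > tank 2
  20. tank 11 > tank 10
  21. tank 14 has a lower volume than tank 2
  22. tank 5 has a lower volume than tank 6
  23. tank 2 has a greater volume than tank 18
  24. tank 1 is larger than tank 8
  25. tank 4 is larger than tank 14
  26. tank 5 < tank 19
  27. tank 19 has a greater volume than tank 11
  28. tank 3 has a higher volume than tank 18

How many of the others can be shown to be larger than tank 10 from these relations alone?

Directly above tank 10: tank 11.
One step further: tank 16, tank 19, tank 3 (4 so far).
Nothing else is reachable above tank 10; 4 in all.

4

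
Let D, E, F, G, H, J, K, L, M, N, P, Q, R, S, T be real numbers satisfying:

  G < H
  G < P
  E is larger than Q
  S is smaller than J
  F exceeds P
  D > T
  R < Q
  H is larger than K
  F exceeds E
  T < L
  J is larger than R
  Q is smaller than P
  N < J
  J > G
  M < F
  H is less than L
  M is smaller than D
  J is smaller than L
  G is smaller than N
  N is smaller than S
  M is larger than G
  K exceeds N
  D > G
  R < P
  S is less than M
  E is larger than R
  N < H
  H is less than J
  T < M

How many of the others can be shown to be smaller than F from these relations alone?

9

Directly below F: M, E, P.
One step further: G, R, S, T, Q (8 so far).
One step further: N (9 so far).
No other element is forced below F by the given relations, so the count is 9.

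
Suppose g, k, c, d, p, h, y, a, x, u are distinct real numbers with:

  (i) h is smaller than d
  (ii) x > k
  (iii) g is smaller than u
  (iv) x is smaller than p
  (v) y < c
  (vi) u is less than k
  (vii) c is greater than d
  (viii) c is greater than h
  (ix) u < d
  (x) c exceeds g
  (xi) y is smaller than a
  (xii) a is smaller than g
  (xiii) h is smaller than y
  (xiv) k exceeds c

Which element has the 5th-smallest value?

The consecutive relations fix a unique order: h < y < a < g < u < d < c < k < x < p.
The 5th smallest is u.

u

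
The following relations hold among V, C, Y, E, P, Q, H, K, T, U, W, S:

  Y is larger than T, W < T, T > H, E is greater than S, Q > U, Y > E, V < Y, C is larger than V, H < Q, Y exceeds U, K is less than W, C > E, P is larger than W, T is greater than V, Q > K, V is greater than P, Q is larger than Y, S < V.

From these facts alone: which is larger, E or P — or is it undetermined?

undetermined

Following every chain through P: above P we get V, T, C, Y, Q; below P we get K, W.
E is not reached, and no chain runs the other way from E to P.
So the given relations leave the order of P and E undetermined.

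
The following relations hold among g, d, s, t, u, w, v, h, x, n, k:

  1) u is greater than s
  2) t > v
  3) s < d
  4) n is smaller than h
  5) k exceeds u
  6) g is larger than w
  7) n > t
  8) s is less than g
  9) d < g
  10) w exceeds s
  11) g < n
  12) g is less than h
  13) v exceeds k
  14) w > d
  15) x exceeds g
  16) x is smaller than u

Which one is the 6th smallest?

u

Chaining the given pairs: s < d < w < g < x < u < k < v < t < n < h.
The 6th smallest is u.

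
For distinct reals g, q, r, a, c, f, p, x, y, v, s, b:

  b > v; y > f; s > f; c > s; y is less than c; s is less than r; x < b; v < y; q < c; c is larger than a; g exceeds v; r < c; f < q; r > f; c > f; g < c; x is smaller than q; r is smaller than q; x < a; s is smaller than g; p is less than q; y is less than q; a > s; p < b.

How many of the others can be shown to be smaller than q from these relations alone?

Directly below q: p, x, f, r, y.
One step further: v, s (7 so far).
Nothing else is reachable below q; 7 in all.

7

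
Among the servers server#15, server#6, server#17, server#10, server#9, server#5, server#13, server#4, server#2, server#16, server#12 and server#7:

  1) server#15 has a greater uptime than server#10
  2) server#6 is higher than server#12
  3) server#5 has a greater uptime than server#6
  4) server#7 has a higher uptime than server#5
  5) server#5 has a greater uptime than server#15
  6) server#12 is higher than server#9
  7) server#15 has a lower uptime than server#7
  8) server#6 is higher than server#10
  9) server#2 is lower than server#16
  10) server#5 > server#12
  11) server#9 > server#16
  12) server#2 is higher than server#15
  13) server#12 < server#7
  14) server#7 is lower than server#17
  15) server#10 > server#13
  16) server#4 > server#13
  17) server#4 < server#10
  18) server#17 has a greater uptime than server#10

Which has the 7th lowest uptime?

Piecing the relations together gives one ordering: server#13 < server#4 < server#10 < server#15 < server#2 < server#16 < server#9 < server#12 < server#6 < server#5 < server#7 < server#17.
The 7th smallest is server#9.

server#9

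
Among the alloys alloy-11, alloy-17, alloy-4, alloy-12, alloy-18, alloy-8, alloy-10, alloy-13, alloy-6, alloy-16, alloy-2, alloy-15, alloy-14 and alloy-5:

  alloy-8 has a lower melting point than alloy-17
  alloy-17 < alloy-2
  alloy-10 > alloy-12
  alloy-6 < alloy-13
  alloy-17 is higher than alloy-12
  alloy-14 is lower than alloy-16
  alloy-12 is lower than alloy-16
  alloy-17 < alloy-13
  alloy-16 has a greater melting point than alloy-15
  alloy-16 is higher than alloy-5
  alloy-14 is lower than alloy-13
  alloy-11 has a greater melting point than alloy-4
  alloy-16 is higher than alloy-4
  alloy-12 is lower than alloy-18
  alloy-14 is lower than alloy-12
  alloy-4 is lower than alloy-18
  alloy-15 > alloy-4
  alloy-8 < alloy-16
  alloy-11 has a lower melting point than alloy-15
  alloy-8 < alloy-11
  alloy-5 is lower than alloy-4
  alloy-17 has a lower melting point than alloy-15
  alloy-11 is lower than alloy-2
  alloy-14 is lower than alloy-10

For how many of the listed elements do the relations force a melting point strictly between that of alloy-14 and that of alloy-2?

Chaining upward from alloy-14 reaches: alloy-12, alloy-17, alloy-18, alloy-15, alloy-10, alloy-13, alloy-16.
Chaining downward from alloy-2 reaches: alloy-5, alloy-4, alloy-8, alloy-11, alloy-12, alloy-17.
Strictly between alloy-14 and alloy-2 are those in both lists: alloy-12, alloy-17 — 2 elements.

2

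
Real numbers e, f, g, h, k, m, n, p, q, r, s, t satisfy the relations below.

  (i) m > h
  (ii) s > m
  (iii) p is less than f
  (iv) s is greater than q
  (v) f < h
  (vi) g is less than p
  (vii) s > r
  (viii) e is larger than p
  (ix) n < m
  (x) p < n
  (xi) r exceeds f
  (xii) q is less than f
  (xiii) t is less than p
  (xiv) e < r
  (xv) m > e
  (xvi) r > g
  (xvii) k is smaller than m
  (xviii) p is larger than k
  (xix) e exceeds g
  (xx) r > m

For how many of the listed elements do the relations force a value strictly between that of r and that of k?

Chaining upward from k reaches: p, f, e, n, h, m, s.
Chaining downward from r reaches: g, t, p, q, f, e, n, h, m.
Strictly between k and r are those in both lists: p, f, e, n, h, m — 6 elements.

6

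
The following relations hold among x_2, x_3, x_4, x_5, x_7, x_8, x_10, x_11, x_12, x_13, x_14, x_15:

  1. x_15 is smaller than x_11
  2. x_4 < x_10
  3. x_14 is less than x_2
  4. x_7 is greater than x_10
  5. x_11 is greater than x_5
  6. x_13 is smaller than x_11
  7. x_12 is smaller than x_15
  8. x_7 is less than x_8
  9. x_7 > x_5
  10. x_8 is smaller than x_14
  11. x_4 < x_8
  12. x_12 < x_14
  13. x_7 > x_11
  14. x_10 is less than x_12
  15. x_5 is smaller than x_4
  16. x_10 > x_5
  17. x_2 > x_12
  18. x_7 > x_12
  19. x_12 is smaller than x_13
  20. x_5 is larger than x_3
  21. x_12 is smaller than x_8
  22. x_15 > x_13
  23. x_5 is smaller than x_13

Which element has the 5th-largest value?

The consecutive relations fix a unique order: x_3 < x_5 < x_4 < x_10 < x_12 < x_13 < x_15 < x_11 < x_7 < x_8 < x_14 < x_2.
Counting 5 from the largest end gives x_11.

x_11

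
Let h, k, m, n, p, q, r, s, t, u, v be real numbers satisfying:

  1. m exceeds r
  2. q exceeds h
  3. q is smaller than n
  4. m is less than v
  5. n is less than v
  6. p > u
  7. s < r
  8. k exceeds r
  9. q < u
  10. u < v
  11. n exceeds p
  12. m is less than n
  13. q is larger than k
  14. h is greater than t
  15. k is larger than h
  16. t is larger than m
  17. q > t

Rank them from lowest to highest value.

s < r < m < t < h < k < q < u < p < n < v

The consecutive links are each given: s < r; r < m; m < t; t < h; h < k; k < q; q < u; u < p; p < n; n < v.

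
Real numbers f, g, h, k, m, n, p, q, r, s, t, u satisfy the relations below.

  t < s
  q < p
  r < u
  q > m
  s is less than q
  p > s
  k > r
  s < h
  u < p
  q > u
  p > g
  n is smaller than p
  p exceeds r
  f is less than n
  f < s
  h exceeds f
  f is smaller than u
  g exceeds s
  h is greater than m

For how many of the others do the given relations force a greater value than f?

7

From f the given relations immediately reach u, s, n, h.
From those, q, g, p — 7 in total.
Nothing else is reachable above f; 7 in all.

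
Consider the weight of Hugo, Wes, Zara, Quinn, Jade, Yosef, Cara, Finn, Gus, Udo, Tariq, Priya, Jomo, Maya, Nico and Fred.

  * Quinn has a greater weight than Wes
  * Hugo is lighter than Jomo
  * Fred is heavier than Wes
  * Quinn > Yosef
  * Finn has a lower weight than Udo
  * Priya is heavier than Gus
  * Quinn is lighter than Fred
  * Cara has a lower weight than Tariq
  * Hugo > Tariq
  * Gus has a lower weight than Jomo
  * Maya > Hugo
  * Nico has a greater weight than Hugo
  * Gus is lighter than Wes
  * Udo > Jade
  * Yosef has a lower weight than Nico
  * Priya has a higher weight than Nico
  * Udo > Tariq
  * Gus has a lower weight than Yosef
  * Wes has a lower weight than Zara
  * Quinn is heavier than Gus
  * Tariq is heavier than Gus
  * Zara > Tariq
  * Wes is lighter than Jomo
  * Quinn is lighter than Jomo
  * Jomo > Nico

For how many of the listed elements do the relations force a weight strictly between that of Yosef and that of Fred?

Chaining upward from Yosef reaches: Quinn, Nico, Jomo, Priya.
Chaining downward from Fred reaches: Gus, Wes, Quinn.
Strictly between Yosef and Fred are those in both lists: Quinn — 1 element.

1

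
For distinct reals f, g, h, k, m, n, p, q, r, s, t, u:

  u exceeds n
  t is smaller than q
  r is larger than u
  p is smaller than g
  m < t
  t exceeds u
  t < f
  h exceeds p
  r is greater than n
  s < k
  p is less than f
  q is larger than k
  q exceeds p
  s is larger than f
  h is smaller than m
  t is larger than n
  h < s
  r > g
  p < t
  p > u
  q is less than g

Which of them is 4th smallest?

The consecutive relations fix a unique order: n < u < p < h < m < t < f < s < k < q < g < r.
The 4th smallest is h.

h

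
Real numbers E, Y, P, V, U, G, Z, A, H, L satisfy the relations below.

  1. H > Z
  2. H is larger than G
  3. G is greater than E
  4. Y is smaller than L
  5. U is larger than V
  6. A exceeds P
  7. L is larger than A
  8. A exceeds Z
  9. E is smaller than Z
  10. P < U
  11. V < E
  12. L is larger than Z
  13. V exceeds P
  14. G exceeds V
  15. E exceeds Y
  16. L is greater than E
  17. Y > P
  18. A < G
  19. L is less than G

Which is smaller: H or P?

P

Chaining the given relations: P < Y < E < Z < A < L < G < H.
So P < H; P is the smaller of the two.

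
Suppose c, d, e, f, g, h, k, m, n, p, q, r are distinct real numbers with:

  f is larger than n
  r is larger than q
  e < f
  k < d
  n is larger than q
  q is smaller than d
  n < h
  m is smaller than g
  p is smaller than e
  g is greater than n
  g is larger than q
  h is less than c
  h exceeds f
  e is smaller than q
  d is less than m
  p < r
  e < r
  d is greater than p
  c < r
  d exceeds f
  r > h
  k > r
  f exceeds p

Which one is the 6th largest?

c

The consecutive relations fix a unique order: p < e < q < n < f < h < c < r < k < d < m < g.
The 6th largest is c.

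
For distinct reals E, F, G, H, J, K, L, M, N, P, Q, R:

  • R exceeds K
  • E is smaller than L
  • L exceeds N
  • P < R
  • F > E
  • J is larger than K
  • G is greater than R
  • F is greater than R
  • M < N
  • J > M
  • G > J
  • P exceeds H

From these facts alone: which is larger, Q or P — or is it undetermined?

undetermined

Following every chain through P: above P we get R, G, F; below P we get H.
Q is not reached, and no chain runs the other way from Q to P.
So the given relations leave the order of P and Q undetermined.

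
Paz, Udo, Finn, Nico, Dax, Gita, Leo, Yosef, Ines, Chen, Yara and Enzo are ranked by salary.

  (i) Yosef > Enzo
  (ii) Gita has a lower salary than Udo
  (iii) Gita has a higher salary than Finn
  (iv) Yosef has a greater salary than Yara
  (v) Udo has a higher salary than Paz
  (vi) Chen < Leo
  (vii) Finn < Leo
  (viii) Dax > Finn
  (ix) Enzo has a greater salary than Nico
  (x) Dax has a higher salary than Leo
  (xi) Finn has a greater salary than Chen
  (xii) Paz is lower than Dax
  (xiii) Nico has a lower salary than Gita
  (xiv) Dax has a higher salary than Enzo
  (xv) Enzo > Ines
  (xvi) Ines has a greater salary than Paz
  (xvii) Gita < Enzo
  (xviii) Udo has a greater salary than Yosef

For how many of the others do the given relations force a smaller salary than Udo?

9

From Udo the given relations immediately reach Gita, Paz, Yosef.
From those, Nico, Finn, Yara, Enzo — 7 in total.
From those, Chen, Ines — 9 in total.
Nothing else is reachable below Udo; 9 in all.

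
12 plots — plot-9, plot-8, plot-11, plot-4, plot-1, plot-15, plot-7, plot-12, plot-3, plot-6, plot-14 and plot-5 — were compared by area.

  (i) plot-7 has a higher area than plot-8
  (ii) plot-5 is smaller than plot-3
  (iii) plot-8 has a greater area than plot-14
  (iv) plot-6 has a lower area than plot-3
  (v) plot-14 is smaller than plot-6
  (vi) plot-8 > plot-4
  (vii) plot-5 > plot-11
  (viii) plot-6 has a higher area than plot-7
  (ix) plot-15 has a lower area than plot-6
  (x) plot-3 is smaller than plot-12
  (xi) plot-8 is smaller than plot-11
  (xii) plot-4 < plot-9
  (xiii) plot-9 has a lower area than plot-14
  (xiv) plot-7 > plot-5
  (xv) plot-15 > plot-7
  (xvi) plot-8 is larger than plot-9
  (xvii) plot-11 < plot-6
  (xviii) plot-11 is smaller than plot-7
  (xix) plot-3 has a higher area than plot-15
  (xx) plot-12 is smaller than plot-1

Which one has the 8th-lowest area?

Piecing the relations together gives one ordering: plot-4 < plot-9 < plot-14 < plot-8 < plot-11 < plot-5 < plot-7 < plot-15 < plot-6 < plot-3 < plot-12 < plot-1.
The 8th smallest is plot-15.

plot-15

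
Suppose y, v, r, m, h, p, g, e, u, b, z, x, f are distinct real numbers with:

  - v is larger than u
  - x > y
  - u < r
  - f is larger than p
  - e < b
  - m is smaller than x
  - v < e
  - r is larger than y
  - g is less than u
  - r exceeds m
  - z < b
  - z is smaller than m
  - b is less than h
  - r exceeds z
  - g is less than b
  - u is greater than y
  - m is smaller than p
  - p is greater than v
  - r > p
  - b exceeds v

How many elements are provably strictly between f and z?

2

The relations place z below f. An element lies strictly between them when it is forced above z and also forced below f.
Above z: {m, x, p, b, r, h}. Below f: {y, g, u, v, m, p}.
Intersection: {m, p} — 2.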